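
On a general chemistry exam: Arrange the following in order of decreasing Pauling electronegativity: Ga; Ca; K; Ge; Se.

Atoms toward the upper right of the periodic table pull bonding electrons most strongly.
All lie in period 4, so electronegativity increases left to right.
So from highest to lowest: Se > Ge > Ga > Ca > K.

Se > Ge > Ga > Ca > K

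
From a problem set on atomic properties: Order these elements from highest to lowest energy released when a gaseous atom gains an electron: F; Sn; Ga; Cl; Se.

Atoms with high Z_eff and room in the valence shell (especially the halogens) have the most exothermic electron affinities.
Here both period and group differ, so the two effects have to be weighed against each other.
Sn > Ga: the two effects oppose for this pair; the across-period effect wins (107 vs 29 kJ/mol).
Se > Sn: relative to Sn, both the across-period and down-group shifts push Se's electron affinity up.
F > Se: both effects reinforce here, so F is clearly the higher of the two.
Cl > F: this pair runs against the simple trend — see the exception note.
Note the exception: Cl has a higher electron affinity than F, contrary to the simple trend — F's small 2p subshell makes the incoming electron feel strong e⁻–e⁻ repulsion, so Cl actually releases more energy on gaining an electron.
Tabulated electron affinity (kJ/mol): F 328, Cl 349, Ga 29, Se 195, Sn 107.
So from highest to lowest: Cl > F > Se > Sn > Ga.

Cl, F, Se, Sn, Ga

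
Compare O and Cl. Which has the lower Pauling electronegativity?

Electronegativity increases across a period and decreases down a group, tracking effective nuclear charge and atomic size.
A diagonal step moves right (one effect) and down (the opposite effect) at once.
O > Cl: the two effects oppose for this pair; the down-group effect wins (3.44 vs 3.16).
Approximate values (Pauling): O 3.44, Cl 3.16.
So Cl has the lower Pauling electronegativity (Cl < O).

Cl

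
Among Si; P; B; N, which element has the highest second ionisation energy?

N

Consider each +1 ion: Si⁺ still has 3 valence electrons; P⁺ still has 4 valence electrons; B⁺ still has 2 valence electrons; N⁺ still has 4 valence electrons.
All are still removing valence electrons, so compare the +1 ions as you would atoms: IE_2 generally rises across a period (higher Z_eff) and falls down a group (larger shell), subject to the usual subshell exceptions.
Valence configurations: Si⁺ [Ne]3s²3p¹, P⁺ [Ne]3s²3p², B⁺ [He]2s², N⁺ [He]2s²2p².
Tabulated IE_2 (kJ/mol): Si 1577, P 1907, B 2427, N 2856.
Overall IE_2 order: Si < P < B < N.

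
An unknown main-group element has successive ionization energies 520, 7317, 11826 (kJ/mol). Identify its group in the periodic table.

Look for the largest jump between consecutive ionization energies: IE2/IE1 ≈ 14.1, far larger than any earlier ratio.
That jump marks the point where a core electron is being removed. So the atom has 1 valence electron.
A main-group element with 1 valence electron is in group 1.

Group 1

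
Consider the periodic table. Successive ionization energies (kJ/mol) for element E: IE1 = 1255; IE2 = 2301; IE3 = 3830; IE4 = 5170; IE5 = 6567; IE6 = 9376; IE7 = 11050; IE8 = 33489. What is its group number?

Group 17

Look for the largest jump between consecutive ionization energies: IE8/IE7 ≈ 3.0, far larger than any earlier ratio.
That jump marks the point where a core electron is being removed. So the atom has 7 valence electrons.
A main-group element with 7 valence electrons is in group 17.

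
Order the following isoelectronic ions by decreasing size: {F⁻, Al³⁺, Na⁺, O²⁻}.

O²⁻ > F⁻ > Na⁺ > Al³⁺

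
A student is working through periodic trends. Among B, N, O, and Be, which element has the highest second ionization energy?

Consider each +1 ion: B⁺ still has 2 valence electrons; N⁺ still has 4 valence electrons; O⁺ still has 5 valence electrons; Be⁺ still has 1 valence electron.
All are still removing valence electrons, so compare the +1 ions as you would atoms: IE_2 generally rises across a period (higher Z_eff) and falls down a group (larger shell), subject to the usual subshell exceptions.
Valence configurations: B⁺ [He]2s², N⁺ [He]2s²2p², O⁺ [He]2s²2p³, Be⁺ [He]2s¹.
Tabulated IE_2 (kJ/mol): B 2427, N 2856, O 3388, Be 1757.
So the second ionization energies run Be < B < N < O.

O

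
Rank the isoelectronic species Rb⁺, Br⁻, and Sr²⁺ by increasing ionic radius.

Sr²⁺ < Rb⁺ < Br⁻

All of these have 36 electrons, so size is governed by nuclear charge alone: the more protons, the stronger the pull on the same electron cloud, and the smaller the ion.
Nuclear charges: Sr²⁺ (Z=38), Rb⁺ (Z=37), Br⁻ (Z=35).
Smallest to largest: Sr²⁺ < Rb⁺ < Br⁻.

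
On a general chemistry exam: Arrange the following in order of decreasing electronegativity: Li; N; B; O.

O > N > B > Li

Atoms toward the upper right of the periodic table pull bonding electrons most strongly.
All lie in period 2, so electronegativity increases left to right.
So from highest to lowest: O > N > B > Li.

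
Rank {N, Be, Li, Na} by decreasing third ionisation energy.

The third ionization energy removes an electron from the +2 ion. For each element: N²⁺ still has 3 valence electrons; Be²⁺ is the bare [He] core; Li²⁺ is already 1 electron into the core; Na²⁺ is already 1 electron into the core.
Pulling an electron out of a noble-gas core costs far more than removing a remaining valence electron, so Na, Li and Be sit at the high end of IE_3.
Tabulated IE_3 (kJ/mol): N 4578, Be 14849, Li 11815, Na 6910.
Hence IE_3: N < Na < Li < Be.

Be > Li > Na > N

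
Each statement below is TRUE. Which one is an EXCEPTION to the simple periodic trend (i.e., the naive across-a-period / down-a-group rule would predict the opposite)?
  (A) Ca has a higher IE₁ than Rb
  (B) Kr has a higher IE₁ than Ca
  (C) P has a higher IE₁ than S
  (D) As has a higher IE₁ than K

(C)

The general trend: IE₁ increases across a period and decreases down a group.
(A) Ca (period 4, group 2) vs Rb (period 5, group 1): the stated order agrees with the simple trend.
(B) Kr (period 4, group 18) vs Ca (period 4, group 2): the stated order agrees with the simple trend.
(C) P (period 3, group 15) vs S (period 3, group 16): the stated order contradicts the simple trend.
(D) As (period 4, group 15) vs K (period 4, group 1): the stated order agrees with the simple trend.
The exception is (C): S (3p⁴) ionizes more easily than half-filled P (3p³) because the paired 3p electron in S is pushed out by e⁻–e⁻ repulsion.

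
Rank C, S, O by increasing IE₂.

S < C < O

After 1 electron has been removed, what remains? C⁺ still has 3 valence electrons; S⁺ still has 5 valence electrons; O⁺ still has 5 valence electrons.
All are still removing valence electrons, so compare the +1 ions as you would atoms: IE_2 generally rises across a period (higher Z_eff) and falls down a group (larger shell), subject to the usual subshell exceptions.
Valence configurations: C⁺ [He]2s²2p¹, S⁺ [Ne]3s²3p³, O⁺ [He]2s²2p³.
Approximate IE_2 values (kJ/mol): C 2353, S 2252, O 3388.
So the second ionization energies run S < C < O.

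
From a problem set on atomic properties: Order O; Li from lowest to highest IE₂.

Consider each +1 ion: O⁺ still has 5 valence electrons; Li⁺ is the bare [He] core.
Breaking into a closed-shell core is much more expensive than removing a leftover valence electron — Li has the largest IE_2 here.
The numbers (kJ/mol): O 3388, Li 7298.
Overall IE_2 order: O < Li.

O < Li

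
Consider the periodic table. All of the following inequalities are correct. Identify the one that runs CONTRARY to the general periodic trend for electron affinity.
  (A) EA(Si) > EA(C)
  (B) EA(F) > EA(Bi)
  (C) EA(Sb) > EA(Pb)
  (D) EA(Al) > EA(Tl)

(A)

The general trend: electron affinity increases across a period and decreases down a group.
(A) Si (period 3, group 14) vs C (period 2, group 14): the stated order contradicts the simple trend.
(B) F (period 2, group 17) vs Bi (period 6, group 15): the stated order agrees with the simple trend.
(C) Sb (period 5, group 15) vs Pb (period 6, group 14): the stated order agrees with the simple trend.
(D) Al (period 3, group 13) vs Tl (period 6, group 13): the stated order agrees with the simple trend.
The exception is (A): Si's larger, more diffuse 3p orbitals accept an added electron slightly more readily than C's compact 2p.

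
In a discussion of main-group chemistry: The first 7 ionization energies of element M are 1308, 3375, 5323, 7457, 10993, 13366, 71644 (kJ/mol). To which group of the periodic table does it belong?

Group 16

Look for the largest jump between consecutive ionization energies: IE7/IE6 ≈ 5.4, far larger than any earlier ratio.
That jump marks the point where a core electron is being removed. So the atom has 6 valence electrons.
A main-group element with 6 valence electrons is in group 16.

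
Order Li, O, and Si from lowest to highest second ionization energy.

Si < O < Li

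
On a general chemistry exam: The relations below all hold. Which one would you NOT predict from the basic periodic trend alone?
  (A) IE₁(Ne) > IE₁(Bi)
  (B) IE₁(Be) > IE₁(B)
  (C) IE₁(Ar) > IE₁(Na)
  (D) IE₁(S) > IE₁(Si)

(B)

The general trend: first ionisation energy increases across a period and decreases down a group.
(A) Ne (period 2, group 18) vs Bi (period 6, group 15): the stated order agrees with the simple trend.
(B) Be (period 2, group 2) vs B (period 2, group 13): the stated order contradicts the simple trend.
(C) Ar (period 3, group 18) vs Na (period 3, group 1): the stated order agrees with the simple trend.
(D) S (period 3, group 16) vs Si (period 3, group 14): the stated order agrees with the simple trend.
The exception is (B): removing B's lone 2p electron is easier than breaking Be's filled 2s².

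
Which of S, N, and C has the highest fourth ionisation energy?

IE_4 is the cost of taking one more electron from the +3 cation: S³⁺ still has 3 valence electrons; N³⁺ still has 2 valence electrons; C³⁺ still has 1 valence electron.
All are still removing valence electrons, so compare the +3 ions as you would atoms: IE_4 generally rises across a period (higher Z_eff) and falls down a group (larger shell), subject to the usual subshell exceptions.
Valence configurations: S³⁺ [Ne]3s²3p¹, N³⁺ [He]2s², C³⁺ [He]2s¹.
The numbers (kJ/mol): S 4556, N 7475, C 6223.
So the fourth ionization energies run S < C < N.

N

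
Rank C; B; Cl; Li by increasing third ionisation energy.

B < Cl < C < Li

After 2 electrons have been removed, what remains? C²⁺ still has 2 valence electrons; B²⁺ still has 1 valence electron; Cl²⁺ still has 5 valence electrons; Li²⁺ is already 1 electron into the core.
Core electrons are held far more tightly than valence electrons, so Li tops the IE_3 order.
Valence configurations: C²⁺ [He]2s², B²⁺ [He]2s¹, Cl²⁺ [Ne]3s²3p³.
Approximate IE_3 values (kJ/mol): C 4620, B 3660, Cl 3822, Li 11815.
Putting it together, IE_3: B < Cl < C < Li.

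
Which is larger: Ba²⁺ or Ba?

Forming Ba²⁺ removes 2 electrons from Ba. Fewer electrons for the same nuclear charge means less shielding and a higher Z_eff on the remaining electrons, and for main-group metals the entire outer shell is lost.
A cation is smaller than its parent atom: Ba²⁺ < Ba.

Ba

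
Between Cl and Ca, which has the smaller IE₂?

Ca

IE_2 is the cost of taking one more electron from the +1 cation: Cl⁺ still has 6 valence electrons; Ca⁺ still has 1 valence electron.
All are still removing valence electrons, so compare the +1 ions as you would atoms: IE_2 generally rises across a period (higher Z_eff) and falls down a group (larger shell), subject to the usual subshell exceptions.
Valence configurations: Cl⁺ [Ne]3s²3p⁴, Ca⁺ [Ar]4s¹.
Tabulated IE_2 (kJ/mol): Cl 2298, Ca 1145.
Putting it together, IE_2: Ca < Cl.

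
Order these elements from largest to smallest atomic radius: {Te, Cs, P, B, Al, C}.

Cs, Te, Al, P, B, C

B is in period 2, group 13; C is in period 2, group 14; Al is in period 3, group 13; P is in period 3, group 15; Te is in period 5, group 16; Cs is in period 6, group 1.
Radius decreases left→right (rising Z_eff, same n) and increases top→bottom (higher n).
These span different periods and groups, so the two trends combine.
B > C: B lies to the left of C in period 2, so the across-period effect alone puts B larger.
P > B: the two effects oppose for this pair; the down-group effect wins (111 vs 85 pm).
Al > P: Al lies to the left of P in period 3, so the across-period effect alone puts Al larger.
Te > Al: the two effects oppose for this pair; the down-group effect wins (136 vs 126 pm).
Cs > Te: both effects reinforce here, so Cs is clearly the larger of the two.
Approximate values (pm): B 85, C 75, Al 126, P 111, Te 136, Cs 232.
So from largest to smallest: Cs > Te > Al > P > B > C.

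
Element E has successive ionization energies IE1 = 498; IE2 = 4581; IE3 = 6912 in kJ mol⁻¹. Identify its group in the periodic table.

Group 1

Look for the largest jump between consecutive ionization energies: IE2/IE1 ≈ 9.2, far larger than any earlier ratio.
That jump marks the point where a core electron is being removed. So the atom has 1 valence electron.
A main-group element with 1 valence electron is in group 1.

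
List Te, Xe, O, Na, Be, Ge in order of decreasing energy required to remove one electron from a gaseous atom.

O, Xe, Be, Te, Ge, Na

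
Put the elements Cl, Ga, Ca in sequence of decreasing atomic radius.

Ca, Ga, Cl

Cl is in period 3, group 17; Ca is in period 4, group 2; Ga is in period 4, group 13.
Moving right in a period, electrons are added to the same shell under a stronger nuclear pull, so atoms get smaller; moving down, a new shell is opened and atoms get larger.
Here both period and group differ, so the two effects have to be weighed against each other.
Ga > Cl: both effects reinforce here, so Ga is clearly the larger of the two.
Ca > Ga: Ca lies to the left of Ga in period 4, so the across-period effect alone puts Ca larger.
Tabulated atomic radius (pm): Cl 99, Ca 171, Ga 124.
So from largest to smallest: Ca > Ga > Cl.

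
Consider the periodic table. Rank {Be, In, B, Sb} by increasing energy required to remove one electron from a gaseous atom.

In < B < Sb < Be

IE₁ increases left→right with effective nuclear charge and decreases top→bottom as the valence shell moves farther out.
Neither a single period nor a single group — weigh both effects.
B > In: they share group 13; the group trend gives B the larger value.
Sb > B: period and group pull opposite ways; the across-period shift dominates (831 vs 801 kJ/mol).
Be > Sb: the two effects oppose for this pair; the down-group effect wins (900 vs 831 kJ/mol).
Note the exception: Be has a higher first ionization energy than B, contrary to the simple trend — removing B's lone 2p electron is easier than breaking Be's filled 2s².
Tabulated first ionization energy (kJ/mol): Be 900, B 801, In 558, Sb 831.
So from lowest to highest: In < B < Sb < Be.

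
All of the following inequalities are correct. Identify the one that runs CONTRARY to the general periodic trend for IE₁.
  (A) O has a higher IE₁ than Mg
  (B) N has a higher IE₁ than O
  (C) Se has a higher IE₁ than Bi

The general trend: IE₁ increases across a period and decreases down a group.
(A) O (period 2, group 16) vs Mg (period 3, group 2): the stated order agrees with the simple trend.
(B) N (period 2, group 15) vs O (period 2, group 16): the stated order contradicts the simple trend.
(C) Se (period 4, group 16) vs Bi (period 6, group 15): the stated order agrees with the simple trend.
The exception is (B): pairing an electron in O's 2p⁴ costs repulsion energy, so O ionizes more easily than half-filled N (2p³).

(B)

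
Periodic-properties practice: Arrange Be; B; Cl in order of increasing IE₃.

B < Cl < Be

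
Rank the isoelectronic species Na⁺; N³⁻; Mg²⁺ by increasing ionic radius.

Mg²⁺ < Na⁺ < N³⁻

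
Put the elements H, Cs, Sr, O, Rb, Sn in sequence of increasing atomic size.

H < O < Sn < Sr < Rb < Cs

H is in period 1, group 1; O is in period 2, group 16; Rb is in period 5, group 1; Sr is in period 5, group 2; Sn is in period 5, group 14; Cs is in period 6, group 1.
Radius decreases left→right (rising Z_eff, same n) and increases top→bottom (higher n).
These span different periods and groups, so the two trends combine.
O > H: period and group pull opposite ways; the down-group shift dominates (63 vs 32 pm).
Sn > O: relative to O, both the across-period and down-group shifts push Sn's atomic radius up.
Sr > Sn: both are in period 5; the period trend gives Sr the larger value.
Rb > Sr: Rb lies to the left of Sr in period 5, so the across-period effect alone puts Rb larger.
Cs > Rb: Cs sits below Rb in group 1, so the down-group effect alone puts Cs larger.
Approximate values (pm): H 32, O 63, Rb 210, Sr 185, Sn 140, Cs 232.
So from smallest to largest: H < O < Sn < Sr < Rb < Cs.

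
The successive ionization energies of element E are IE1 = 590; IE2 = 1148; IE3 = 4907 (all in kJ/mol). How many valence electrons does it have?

2

Look for the largest jump between consecutive ionization energies: IE3/IE2 ≈ 4.3, far larger than any earlier ratio.
That jump marks the point where a core electron is being removed. So the atom has 2 valence electrons.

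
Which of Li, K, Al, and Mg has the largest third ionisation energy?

The third ionization energy removes an electron from the +2 ion. For each element: Li²⁺ is already 1 electron into the core; K²⁺ is already 1 electron into the core; Al²⁺ still has 1 valence electron; Mg²⁺ is the bare [Ne] core.
Breaking into a closed-shell core is much more expensive than removing a leftover valence electron — K, Mg and Li have the largest IE_3 here.
The numbers (kJ/mol): Li 11815, K 4420, Al 2745, Mg 7733.
Putting it together, IE_3: Al < K < Mg < Li.

Li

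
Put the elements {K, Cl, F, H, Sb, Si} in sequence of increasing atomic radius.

H, F, Cl, Si, Sb, K

H is in period 1, group 1; F is in period 2, group 17; Si is in period 3, group 14; Cl is in period 3, group 17; K is in period 4, group 1; Sb is in period 5, group 15.
Across a period the added protons contract the valence shell; down a group each new principal shell makes the atom larger.
These span different periods and groups, so the two trends combine.
F > H: period and group pull opposite ways; the down-group shift dominates (64 vs 32 pm).
Cl > F: they share group 17; the group trend gives Cl the larger value.
Si > Cl: Si lies to the left of Cl in period 3, so the across-period effect alone puts Si larger.
Sb > Si: period and group pull opposite ways; the down-group shift dominates (140 vs 116 pm).
K > Sb: the two effects oppose for this pair; the across-period effect wins (196 vs 140 pm).
Approximate values (pm): H 32, F 64, Si 116, Cl 99, K 196, Sb 140.
So from smallest to largest: H < F < Cl < Si < Sb < K.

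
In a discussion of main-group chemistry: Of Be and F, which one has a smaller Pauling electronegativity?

Be is in period 2, group 2; F is in period 2, group 17.
Electronegativity increases across a period and decreases down a group, tracking effective nuclear charge and atomic size.
All lie in period 2, so electronegativity increases left to right.
So Be has the smaller Pauling electronegativity (Be < F).

Be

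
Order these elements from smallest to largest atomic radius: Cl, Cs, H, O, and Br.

H < O < Cl < Br < Cs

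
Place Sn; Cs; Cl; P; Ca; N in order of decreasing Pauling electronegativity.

N is in period 2, group 15; P is in period 3, group 15; Cl is in period 3, group 17; Ca is in period 4, group 2; Sn is in period 5, group 14; Cs is in period 6, group 1.
Electronegativity increases across a period and decreases down a group, tracking effective nuclear charge and atomic size.
These span different periods and groups, so the two trends combine.
Ca > Cs: both effects reinforce here, so Ca is clearly the higher of the two.
Sn > Ca: the two effects oppose for this pair; the across-period effect wins (1.96 vs 1.00).
P > Sn: relative to Sn, both the across-period and down-group shifts push P's electronegativity up.
N > P: N sits above P in group 15, so the down-group effect alone puts N higher.
Cl > N: period and group pull opposite ways; the across-period shift dominates (3.16 vs 3.04).
For reference (Pauling): N 3.04, P 2.19, Cl 3.16, Ca 1.00, Sn 1.96, Cs 0.79.
So from highest to lowest: Cl > N > P > Sn > Ca > Cs.

Cl, N, P, Sn, Ca, Cs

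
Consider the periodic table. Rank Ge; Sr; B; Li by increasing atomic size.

Li is in period 2, group 1; B is in period 2, group 13; Ge is in period 4, group 14; Sr is in period 5, group 2.
Moving right in a period, electrons are added to the same shell under a stronger nuclear pull, so atoms get smaller; moving down, a new shell is opened and atoms get larger.
These span different periods and groups, so the two trends combine.
Ge > B: period and group pull opposite ways; the down-group shift dominates (121 vs 85 pm).
Li > Ge: period and group pull opposite ways; the across-period shift dominates (133 vs 121 pm).
Sr > Li: period and group pull opposite ways; the down-group shift dominates (185 vs 133 pm).
Approximate values (pm): Li 133, B 85, Ge 121, Sr 185.
So from smallest to largest: B < Ge < Li < Sr.

B, Ge, Li, Sr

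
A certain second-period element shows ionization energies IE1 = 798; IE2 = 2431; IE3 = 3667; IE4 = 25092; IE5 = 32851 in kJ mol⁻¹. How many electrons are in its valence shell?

Look for the largest jump between consecutive ionization energies: IE4/IE3 ≈ 6.8, far larger than any earlier ratio.
That jump marks the point where a core electron is being removed. So the atom has 3 valence electrons.

3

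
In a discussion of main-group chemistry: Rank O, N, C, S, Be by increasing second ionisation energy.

Be < S < C < N < O

After 1 electron has been removed, what remains? O⁺ still has 5 valence electrons; N⁺ still has 4 valence electrons; C⁺ still has 3 valence electrons; S⁺ still has 5 valence electrons; Be⁺ still has 1 valence electron.
All are still removing valence electrons, so compare the +1 ions as you would atoms: IE_2 generally rises across a period (higher Z_eff) and falls down a group (larger shell), subject to the usual subshell exceptions.
Valence configurations: O⁺ [He]2s²2p³, N⁺ [He]2s²2p², C⁺ [He]2s²2p¹, S⁺ [Ne]3s²3p³, Be⁺ [He]2s¹.
Approximate IE_2 values (kJ/mol): O 3388, N 2856, C 2353, S 2252, Be 1757.
So the second ionization energies run Be < S < C < N < O.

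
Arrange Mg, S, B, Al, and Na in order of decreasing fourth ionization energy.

After 3 electrons have been removed, what remains? Mg³⁺ is already 1 electron into the core; S³⁺ still has 3 valence electrons; B³⁺ is the bare [He] core; Al³⁺ is the bare [Ne] core; Na³⁺ is already 2 electrons into the core.
Breaking into a closed-shell core is much more expensive than removing a leftover valence electron — Na, Mg, Al and B have the largest IE_4 here.
Approximate IE_4 values (kJ/mol): Mg 10543, S 4556, B 25026, Al 11577, Na 9543.
Overall IE_4 order: S < Na < Mg < Al < B.

B > Al > Mg > Na > S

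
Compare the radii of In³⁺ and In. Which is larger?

Forming In³⁺ removes 3 electrons from In. Fewer electrons for the same nuclear charge means less shielding and a higher Z_eff on the remaining electrons, and for main-group metals the entire outer shell is lost.
A cation is smaller than its parent atom: In³⁺ < In.

In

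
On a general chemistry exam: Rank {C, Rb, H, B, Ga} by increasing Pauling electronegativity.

H is in period 1, group 1; B is in period 2, group 13; C is in period 2, group 14; Ga is in period 4, group 13; Rb is in period 5, group 1.
Smaller atoms with higher effective nuclear charge are more electronegative.
Neither a single period nor a single group — weigh both effects.
Ga > Rb: both effects reinforce here, so Ga is clearly the higher of the two.
B > Ga: B sits above Ga in group 13, so the down-group effect alone puts B higher.
H > B: the two effects oppose for this pair; the down-group effect wins (2.20 vs 2.04).
C > H: the two effects oppose for this pair; the across-period effect wins (2.55 vs 2.20).
For reference (Pauling): H 2.20, B 2.04, C 2.55, Ga 1.81, Rb 0.82.
So from lowest to highest: Rb < Ga < B < H < C.

Rb, Ga, B, H, C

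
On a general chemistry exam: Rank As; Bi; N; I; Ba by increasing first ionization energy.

N is in period 2, group 15; As is in period 4, group 15; I is in period 5, group 17; Ba is in period 6, group 2; Bi is in period 6, group 15.
First ionization energy rises across a period (greater Z_eff holds electrons more tightly) and falls down a group (valence electrons are farther from the nucleus).
Here both period and group differ, so the two effects have to be weighed against each other.
Bi > Ba: both are in period 6; the period trend gives Bi the larger value.
As > Bi: they share group 15; the group trend gives As the larger value.
I > As: period and group pull opposite ways; the across-period shift dominates (1008 vs 947 kJ/mol).
N > I: the two effects oppose for this pair; the down-group effect wins (1402 vs 1008 kJ/mol).
Approximate values (kJ/mol): N 1402, As 947, I 1008, Ba 503, Bi 703.
So from lowest to highest: Ba < Bi < As < I < N.

Ba, Bi, As, I, N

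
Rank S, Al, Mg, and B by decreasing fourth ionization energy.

After 3 electrons have been removed, what remains? S³⁺ still has 3 valence electrons; Al³⁺ is the bare [Ne] core; Mg³⁺ is already 1 electron into the core; B³⁺ is the bare [He] core.
Breaking into a closed-shell core is much more expensive than removing a leftover valence electron — Mg, Al and B have the largest IE_4 here.
Approximate IE_4 values (kJ/mol): S 4556, Al 11577, Mg 10543, B 25026.
So the fourth ionization energies run S < Mg < Al < B.

B > Al > Mg > S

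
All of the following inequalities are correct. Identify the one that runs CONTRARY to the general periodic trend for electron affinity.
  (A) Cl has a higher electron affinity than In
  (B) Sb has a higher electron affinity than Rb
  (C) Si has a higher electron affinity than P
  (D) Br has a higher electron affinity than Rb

(C)

The general trend: electron affinity increases across a period and decreases down a group.
(A) Cl (period 3, group 17) vs In (period 5, group 13): the stated order agrees with the simple trend.
(B) Sb (period 5, group 15) vs Rb (period 5, group 1): the stated order agrees with the simple trend.
(C) Si (period 3, group 14) vs P (period 3, group 15): the stated order contradicts the simple trend.
(D) Br (period 4, group 17) vs Rb (period 5, group 1): the stated order agrees with the simple trend.
The exception is (C): adding an electron to P's half-filled 3p³ is unfavourable, so Si (3p²) has the more exothermic EA.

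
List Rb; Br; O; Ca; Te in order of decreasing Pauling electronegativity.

O is in period 2, group 16; Ca is in period 4, group 2; Br is in period 4, group 17; Rb is in period 5, group 1; Te is in period 5, group 16.
Smaller atoms with higher effective nuclear charge are more electronegative.
Neither a single period nor a single group — weigh both effects.
Ca > Rb: both effects reinforce here, so Ca is clearly the higher of the two.
Te > Ca: period and group pull opposite ways; the across-period shift dominates (2.10 vs 1.00).
Br > Te: both effects reinforce here, so Br is clearly the higher of the two.
O > Br: the two effects oppose for this pair; the down-group effect wins (3.44 vs 2.96).
For reference (Pauling): O 3.44, Ca 1.00, Br 2.96, Rb 0.82, Te 2.10.
So from highest to lowest: O > Br > Te > Ca > Rb.

O, Br, Te, Ca, Rb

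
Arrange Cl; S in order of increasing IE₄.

S < Cl

IE_4 is the cost of taking one more electron from the +3 cation: Cl³⁺ still has 4 valence electrons; S³⁺ still has 3 valence electrons.
All are still removing valence electrons, so compare the +3 ions as you would atoms: IE_4 generally rises across a period (higher Z_eff) and falls down a group (larger shell), subject to the usual subshell exceptions.
Valence configurations: Cl³⁺ [Ne]3s²3p², S³⁺ [Ne]3s²3p¹.
The numbers (kJ/mol): Cl 5159, S 4556.
So the fourth ionization energies run S < Cl.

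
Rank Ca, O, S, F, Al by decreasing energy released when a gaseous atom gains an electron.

F > S > O > Al > Ca

Adding an electron releases more energy for atoms nearer the top right (short of the noble gases).
These span different periods and groups, so the two trends combine.
Al > Ca: relative to Ca, both the across-period and down-group shifts push Al's electron affinity up.
O > Al: relative to Al, both the across-period and down-group shifts push O's electron affinity up.
S > O: this pair runs against the simple trend — see the exception note.
F > S: relative to S, both the across-period and down-group shifts push F's electron affinity up.
Note the exception: S has a higher electron affinity than O, contrary to the simple trend — the compact 2p subshell of O repels the added electron more than S's larger 3p does.
For reference (kJ/mol): O 141, F 328, Al 42, S 200, Ca 2.
So from highest to lowest: F > S > O > Al > Ca.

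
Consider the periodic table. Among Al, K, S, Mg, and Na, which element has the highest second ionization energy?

Na

Consider each +1 ion: Al⁺ still has 2 valence electrons; K⁺ is the bare [Ar] core; S⁺ still has 5 valence electrons; Mg⁺ still has 1 valence electron; Na⁺ is the bare [Ne] core.
Pulling an electron out of a noble-gas core costs far more than removing a remaining valence electron, so K and Na sit at the high end of IE_2.
Valence configurations: Al⁺ [Ne]3s², S⁺ [Ne]3s²3p³, Mg⁺ [Ne]3s¹.
Tabulated IE_2 (kJ/mol): Al 1817, K 3052, S 2252, Mg 1451, Na 4562.
Hence IE_2: Mg < Al < S < K < Na.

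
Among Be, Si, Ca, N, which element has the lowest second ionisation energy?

Consider each +1 ion: Be⁺ still has 1 valence electron; Si⁺ still has 3 valence electrons; Ca⁺ still has 1 valence electron; N⁺ still has 4 valence electrons.
All are still removing valence electrons, so compare the +1 ions as you would atoms: IE_2 generally rises across a period (higher Z_eff) and falls down a group (larger shell), subject to the usual subshell exceptions.
Valence configurations: Be⁺ [He]2s¹, Si⁺ [Ne]3s²3p¹, Ca⁺ [Ar]4s¹, N⁺ [He]2s²2p².
Approximate IE_2 values (kJ/mol): Be 1757, Si 1577, Ca 1145, N 2856.
Overall IE_2 order: Ca < Si < Be < N.

Ca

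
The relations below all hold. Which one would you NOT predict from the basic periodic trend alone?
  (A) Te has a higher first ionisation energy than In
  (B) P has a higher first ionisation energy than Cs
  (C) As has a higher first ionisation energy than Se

The general trend: first ionisation energy increases across a period and decreases down a group.
(A) Te (period 5, group 16) vs In (period 5, group 13): the stated order agrees with the simple trend.
(B) P (period 3, group 15) vs Cs (period 6, group 1): the stated order agrees with the simple trend.
(C) As (period 4, group 15) vs Se (period 4, group 16): the stated order contradicts the simple trend.
The exception is (C): Se (4p⁴) ionizes more easily than half-filled As (4p³).

(C)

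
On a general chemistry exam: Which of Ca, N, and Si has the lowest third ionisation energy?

IE_3 is the cost of taking one more electron from the +2 cation: Ca²⁺ is the bare [Ar] core; N²⁺ still has 3 valence electrons; Si²⁺ still has 2 valence electrons.
Pulling an electron out of a noble-gas core costs far more than removing a remaining valence electron, so Ca sits at the high end of IE_3.
Valence configurations: N²⁺ [He]2s²2p¹, Si²⁺ [Ne]3s².
The numbers (kJ/mol): Ca 4912, N 4578, Si 3232.
Putting it together, IE_3: Si < N < Ca.

Si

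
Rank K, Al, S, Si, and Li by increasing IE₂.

Si, Al, S, K, Li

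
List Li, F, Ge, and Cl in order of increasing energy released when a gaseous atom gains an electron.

Li, Ge, F, Cl

Li is in period 2, group 1; F is in period 2, group 17; Cl is in period 3, group 17; Ge is in period 4, group 14.
Electron affinity generally becomes more exothermic across a period toward the halogens and less exothermic down a group.
These span different periods and groups, so the two trends combine.
Ge > Li: period and group pull opposite ways; the across-period shift dominates (119 vs 60 kJ/mol).
F > Ge: relative to Ge, both the across-period and down-group shifts push F's electron affinity up.
Cl > F: this pair runs against the simple trend — see the exception note.
Note the exception: Cl has a higher electron affinity than F, contrary to the simple trend — F's small 2p subshell makes the incoming electron feel strong e⁻–e⁻ repulsion, so Cl actually releases more energy on gaining an electron.
Approximate values (kJ/mol): Li 60, F 328, Cl 349, Ge 119.
So from lowest to highest: Li < Ge < F < Cl.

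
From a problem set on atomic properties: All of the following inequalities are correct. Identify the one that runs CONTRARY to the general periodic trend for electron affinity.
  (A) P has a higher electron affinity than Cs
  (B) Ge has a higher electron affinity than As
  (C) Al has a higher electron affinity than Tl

(B)

The general trend: electron affinity increases across a period and decreases down a group.
(A) P (period 3, group 15) vs Cs (period 6, group 1): the stated order agrees with the simple trend.
(B) Ge (period 4, group 14) vs As (period 4, group 15): the stated order contradicts the simple trend.
(C) Al (period 3, group 13) vs Tl (period 6, group 13): the stated order agrees with the simple trend.
The exception is (B): adding an electron to As's half-filled 4p³ is unfavourable, so Ge (4p²) has the more exothermic EA.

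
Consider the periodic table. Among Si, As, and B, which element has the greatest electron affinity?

B is in period 2, group 13; Si is in period 3, group 14; As is in period 4, group 15.
Adding an electron releases more energy for atoms nearer the top right (short of the noble gases).
A diagonal step moves right (one effect) and down (the opposite effect) at once.
As > B: the two effects oppose for this pair; the across-period effect wins (78 vs 27 kJ/mol).
Si > As: the two effects oppose for this pair; the down-group effect wins (134 vs 78 kJ/mol).
Tabulated electron affinity (kJ/mol): B 27, Si 134, As 78.
The greatest electron affinity among these belongs to Si.

Si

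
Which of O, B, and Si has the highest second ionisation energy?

O

After 1 electron has been removed, what remains? O⁺ still has 5 valence electrons; B⁺ still has 2 valence electrons; Si⁺ still has 3 valence electrons.
All are still removing valence electrons, so compare the +1 ions as you would atoms: IE_2 generally rises across a period (higher Z_eff) and falls down a group (larger shell), subject to the usual subshell exceptions.
Valence configurations: O⁺ [He]2s²2p³, B⁺ [He]2s², Si⁺ [Ne]3s²3p¹.
Tabulated IE_2 (kJ/mol): O 3388, B 2427, Si 1577.
Overall IE_2 order: Si < B < O.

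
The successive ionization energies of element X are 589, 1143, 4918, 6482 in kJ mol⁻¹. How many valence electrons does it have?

Look for the largest jump between consecutive ionization energies: IE3/IE2 ≈ 4.3, far larger than any earlier ratio.
That jump marks the point where a core electron is being removed. So the atom has 2 valence electrons.

2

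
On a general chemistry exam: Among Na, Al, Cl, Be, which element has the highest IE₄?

Be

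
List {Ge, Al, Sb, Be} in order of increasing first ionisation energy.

Be is in period 2, group 2; Al is in period 3, group 13; Ge is in period 4, group 14; Sb is in period 5, group 15.
First ionization energy rises across a period (greater Z_eff holds electrons more tightly) and falls down a group (valence electrons are farther from the nucleus).
A diagonal step moves right (one effect) and down (the opposite effect) at once.
Ge > Al: the two effects oppose for this pair; the across-period effect wins (762 vs 578 kJ/mol).
Sb > Ge: period and group pull opposite ways; the across-period shift dominates (831 vs 762 kJ/mol).
Be > Sb: the two effects oppose for this pair; the down-group effect wins (900 vs 831 kJ/mol).
Approximate values (kJ/mol): Be 900, Al 578, Ge 762, Sb 831.
So from lowest to highest: Al < Ge < Sb < Be.

Al < Ge < Sb < Be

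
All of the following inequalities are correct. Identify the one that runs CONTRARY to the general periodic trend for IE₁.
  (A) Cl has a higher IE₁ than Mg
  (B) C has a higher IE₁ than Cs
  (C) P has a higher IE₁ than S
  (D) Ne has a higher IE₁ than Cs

The general trend: IE₁ increases across a period and decreases down a group.
(A) Cl (period 3, group 17) vs Mg (period 3, group 2): the stated order agrees with the simple trend.
(B) C (period 2, group 14) vs Cs (period 6, group 1): the stated order agrees with the simple trend.
(C) P (period 3, group 15) vs S (period 3, group 16): the stated order contradicts the simple trend.
(D) Ne (period 2, group 18) vs Cs (period 6, group 1): the stated order agrees with the simple trend.
The exception is (C): S (3p⁴) ionizes more easily than half-filled P (3p³) because the paired 3p electron in S is pushed out by e⁻–e⁻ repulsion.

(C)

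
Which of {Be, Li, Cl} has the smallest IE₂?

Consider each +1 ion: Be⁺ still has 1 valence electron; Li⁺ is the bare [He] core; Cl⁺ still has 6 valence electrons.
Pulling an electron out of a noble-gas core costs far more than removing a remaining valence electron, so Li sits at the high end of IE_2.
Valence configurations: Be⁺ [He]2s¹, Cl⁺ [Ne]3s²3p⁴.
Approximate IE_2 values (kJ/mol): Be 1757, Li 7298, Cl 2298.
Putting it together, IE_2: Be < Cl < Li.

Be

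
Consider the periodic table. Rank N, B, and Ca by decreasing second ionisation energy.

After 1 electron has been removed, what remains? N⁺ still has 4 valence electrons; B⁺ still has 2 valence electrons; Ca⁺ still has 1 valence electron.
All are still removing valence electrons, so compare the +1 ions as you would atoms: IE_2 generally rises across a period (higher Z_eff) and falls down a group (larger shell), subject to the usual subshell exceptions.
Valence configurations: N⁺ [He]2s²2p², B⁺ [He]2s², Ca⁺ [Ar]4s¹.
Approximate IE_2 values (kJ/mol): N 2856, B 2427, Ca 1145.
Putting it together, IE_2: Ca < B < N.

N > B > Ca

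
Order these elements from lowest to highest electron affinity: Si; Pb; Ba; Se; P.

Ba < Pb < P < Si < Se

Si is in period 3, group 14; P is in period 3, group 15; Se is in period 4, group 16; Ba is in period 6, group 2; Pb is in period 6, group 14.
Electron affinity generally becomes more exothermic across a period toward the halogens and less exothermic down a group.
Here both period and group differ, so the two effects have to be weighed against each other.
Pb > Ba: both are in period 6; the period trend gives Pb the larger value.
P > Pb: relative to Pb, both the across-period and down-group shifts push P's electron affinity up.
Si > P: this pair runs against the simple trend — see the exception note.
Se > Si: period and group pull opposite ways; the across-period shift dominates (195 vs 134 kJ/mol).
Note the exception: Si has a higher electron affinity than P, contrary to the simple trend — adding an electron to P's half-filled 3p³ is unfavourable, so Si (3p²) has the more exothermic EA.
Approximate values (kJ/mol): Si 134, P 72, Se 195, Ba 14, Pb 35.
So from lowest to highest: Ba < Pb < P < Si < Se.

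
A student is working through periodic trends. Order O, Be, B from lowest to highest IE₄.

O, Be, B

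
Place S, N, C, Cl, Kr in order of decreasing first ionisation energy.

IE₁ increases left→right with effective nuclear charge and decreases top→bottom as the valence shell moves farther out.
These span different periods and groups, so the two trends combine.
C > S: the two effects oppose for this pair; the down-group effect wins (1086 vs 1000 kJ/mol).
Cl > C: the two effects oppose for this pair; the across-period effect wins (1251 vs 1086 kJ/mol).
Kr > Cl: the two effects oppose for this pair; the across-period effect wins (1351 vs 1251 kJ/mol).
N > Kr: the two effects oppose for this pair; the down-group effect wins (1402 vs 1351 kJ/mol).
Tabulated first ionization energy (kJ/mol): C 1086, N 1402, S 1000, Cl 1251, Kr 1351.
So from highest to lowest: N > Kr > Cl > C > S.

N, Kr, Cl, C, S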